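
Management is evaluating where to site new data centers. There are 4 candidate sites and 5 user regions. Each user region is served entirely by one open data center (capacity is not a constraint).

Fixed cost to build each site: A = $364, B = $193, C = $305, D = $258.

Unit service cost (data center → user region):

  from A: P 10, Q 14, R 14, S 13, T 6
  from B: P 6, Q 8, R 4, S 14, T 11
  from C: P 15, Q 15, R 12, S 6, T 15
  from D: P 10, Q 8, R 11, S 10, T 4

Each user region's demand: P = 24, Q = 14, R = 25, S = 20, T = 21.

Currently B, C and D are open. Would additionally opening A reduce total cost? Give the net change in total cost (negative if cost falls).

No — net change +364 (cost rises by 364).

Current service cost with {B, C, D}: 560.
Adding A: each user region re-picks its cheapest; new service cost 560, saving 0.
Extra fixed cost: 364. Net change = 364 − 0 = 364.
(Totals: 1316 → 1680.)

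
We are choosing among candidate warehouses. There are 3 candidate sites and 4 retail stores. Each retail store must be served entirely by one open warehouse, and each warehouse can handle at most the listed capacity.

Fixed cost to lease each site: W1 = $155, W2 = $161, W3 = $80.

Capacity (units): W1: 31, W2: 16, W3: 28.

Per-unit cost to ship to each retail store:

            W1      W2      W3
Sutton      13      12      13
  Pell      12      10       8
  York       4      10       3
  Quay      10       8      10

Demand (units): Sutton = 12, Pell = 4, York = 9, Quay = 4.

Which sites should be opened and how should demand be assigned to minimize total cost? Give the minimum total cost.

Open {W1}: Sutton→W1 13·12=156, Pell→W1 12·4=48, York→W1 4·9=36, Quay→W1 10·4=40.
Loads: W1 carries 29/31. Service 280; fixed 155; total 435.
Next best feasible plan costs 476.

Minimum total cost: 435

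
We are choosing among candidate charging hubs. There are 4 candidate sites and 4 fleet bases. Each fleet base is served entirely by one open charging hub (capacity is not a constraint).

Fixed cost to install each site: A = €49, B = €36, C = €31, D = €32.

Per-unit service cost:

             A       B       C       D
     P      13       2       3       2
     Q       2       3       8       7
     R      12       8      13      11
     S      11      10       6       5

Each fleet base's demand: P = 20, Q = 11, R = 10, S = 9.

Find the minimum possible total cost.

Minimum total cost: 266

For any fixed open set, each fleet base goes to its cheapest open site; total = fixed + service.
{B, D}: P→B 2·20=40, Q→B 3·11=33, R→B 8·10=80, S→D 5·9=45. Service 198; fixed 68; total 266.
{B, C}: service 207 + fixed 67 = 274
{B}: service 243 + fixed 36 = 279
{A, B, C, D}: service 187 + fixed 148 = 335
No other subset beats 266.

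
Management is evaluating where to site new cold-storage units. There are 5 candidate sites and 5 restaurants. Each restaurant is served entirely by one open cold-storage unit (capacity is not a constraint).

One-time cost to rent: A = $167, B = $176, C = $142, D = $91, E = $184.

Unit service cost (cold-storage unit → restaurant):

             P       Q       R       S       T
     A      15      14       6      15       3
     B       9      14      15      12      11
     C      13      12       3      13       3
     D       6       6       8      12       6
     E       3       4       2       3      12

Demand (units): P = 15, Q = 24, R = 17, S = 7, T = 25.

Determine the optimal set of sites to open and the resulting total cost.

For any fixed open set, each restaurant goes to its cheapest open site; total = fixed + service.
{C, E}: P→E 3·15=45, Q→E 4·24=96, R→E 2·17=34, S→E 3·7=21, T→C 3·25=75. Service 271; fixed 326; total 597.
{D, E}: service 346 + fixed 275 = 621
{A, E}: service 271 + fixed 351 = 622
{A, B, C, D, E}: P→E 3·15=45, Q→E 4·24=96, R→E 2·17=34, S→E 3·7=21, T→A 3·25=75. Service 271; fixed 760; total 1031.
No other subset beats 597.

Open C and E; minimum total cost 597.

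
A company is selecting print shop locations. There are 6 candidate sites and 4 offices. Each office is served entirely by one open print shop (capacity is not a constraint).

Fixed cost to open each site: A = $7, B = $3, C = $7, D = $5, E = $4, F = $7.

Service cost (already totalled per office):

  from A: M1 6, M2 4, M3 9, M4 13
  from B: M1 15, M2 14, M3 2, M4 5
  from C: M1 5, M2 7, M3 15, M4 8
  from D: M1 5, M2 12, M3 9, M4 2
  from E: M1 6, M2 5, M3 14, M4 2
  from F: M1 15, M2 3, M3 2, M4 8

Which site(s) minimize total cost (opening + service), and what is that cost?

For any fixed open set, each office goes to its cheapest open site; total = fixed + service.
{B, E}: M1→E 6, M2→E 5, M3→B 2, M4→E 2. Service 15; fixed 7; total 22.
{D, F}: service 12 + fixed 12 = 24
{E, F}: service 13 + fixed 11 = 24
{A, B, C, D, E, F}: M1→C 5, M2→F 3, M3→B 2, M4→D 2. Service 12; fixed 33; total 45.
No other subset beats 22.

Open B and E; minimum total cost 22.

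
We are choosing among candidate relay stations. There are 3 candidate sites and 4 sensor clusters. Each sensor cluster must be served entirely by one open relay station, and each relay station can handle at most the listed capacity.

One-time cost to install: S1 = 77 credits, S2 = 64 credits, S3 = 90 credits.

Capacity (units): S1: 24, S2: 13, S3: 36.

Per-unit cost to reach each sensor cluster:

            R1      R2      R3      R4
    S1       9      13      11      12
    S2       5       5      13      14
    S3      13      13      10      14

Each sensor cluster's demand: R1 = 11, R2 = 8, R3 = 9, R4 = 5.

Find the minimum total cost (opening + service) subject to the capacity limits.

Minimum total cost: 449

Open {S1, S2}: R1→S1 9·11=99, R2→S2 5·8=40, R3→S1 11·9=99, R4→S2 14·5=70.
Loads: S1 carries 20/24, S2 carries 13/13. Service 308; fixed 141; total 449.
Next best feasible plan costs 459.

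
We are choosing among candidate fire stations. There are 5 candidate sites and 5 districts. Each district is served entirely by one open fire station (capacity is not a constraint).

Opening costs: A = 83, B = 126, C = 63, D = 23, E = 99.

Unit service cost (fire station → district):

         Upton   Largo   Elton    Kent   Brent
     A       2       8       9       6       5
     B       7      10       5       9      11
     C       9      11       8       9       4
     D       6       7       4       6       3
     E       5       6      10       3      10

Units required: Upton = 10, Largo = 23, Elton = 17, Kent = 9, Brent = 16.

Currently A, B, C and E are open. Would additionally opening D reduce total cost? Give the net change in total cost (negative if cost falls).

Yes — net change −10 (cost falls by 10).

Current service cost with {A, B, C, E}: 334.
Adding D: each district re-picks its cheapest; new service cost 301, saving 33.
Extra fixed cost: 23. Net change = 23 − 33 = -10.
(Totals: 705 → 695.)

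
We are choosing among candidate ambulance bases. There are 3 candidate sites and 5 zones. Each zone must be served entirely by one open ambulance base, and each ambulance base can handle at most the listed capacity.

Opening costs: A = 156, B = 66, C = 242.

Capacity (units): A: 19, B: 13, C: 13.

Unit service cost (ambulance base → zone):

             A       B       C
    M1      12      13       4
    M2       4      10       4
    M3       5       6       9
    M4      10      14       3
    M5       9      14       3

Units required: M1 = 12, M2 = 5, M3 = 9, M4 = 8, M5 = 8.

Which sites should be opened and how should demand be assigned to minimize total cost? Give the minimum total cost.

Open {A, B, C}: M1→B 13·12=156, M2→C 4·5=20, M3→A 5·9=45, M4→C 3·8=24, M5→A 9·8=72.
Loads: A carries 17/19, B carries 12/13, C carries 13/13. Service 317; fixed 464; total 781.
Next best feasible plan costs 789.

Minimum total cost: 781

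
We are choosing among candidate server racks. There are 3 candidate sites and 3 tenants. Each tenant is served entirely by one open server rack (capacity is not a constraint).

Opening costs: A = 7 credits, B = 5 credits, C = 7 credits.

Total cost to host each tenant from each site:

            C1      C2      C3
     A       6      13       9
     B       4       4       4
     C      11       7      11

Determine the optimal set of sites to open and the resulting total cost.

Open B only; minimum total cost 17.

For any fixed open set, each tenant goes to its cheapest open site; total = fixed + service.
{B}: C1→B 4, C2→B 4, C3→B 4. Service 12; fixed 5; total 17.
{A, B}: C1→B 4, C2→B 4, C3→B 4. Service 12; fixed 12; total 24.
{B, C}: C1→B 4, C2→B 4, C3→B 4. Service 12; fixed 12; total 24.
{A, B, C}: C1→B 4, C2→B 4, C3→B 4. Service 12; fixed 19; total 31.
No other subset beats 17.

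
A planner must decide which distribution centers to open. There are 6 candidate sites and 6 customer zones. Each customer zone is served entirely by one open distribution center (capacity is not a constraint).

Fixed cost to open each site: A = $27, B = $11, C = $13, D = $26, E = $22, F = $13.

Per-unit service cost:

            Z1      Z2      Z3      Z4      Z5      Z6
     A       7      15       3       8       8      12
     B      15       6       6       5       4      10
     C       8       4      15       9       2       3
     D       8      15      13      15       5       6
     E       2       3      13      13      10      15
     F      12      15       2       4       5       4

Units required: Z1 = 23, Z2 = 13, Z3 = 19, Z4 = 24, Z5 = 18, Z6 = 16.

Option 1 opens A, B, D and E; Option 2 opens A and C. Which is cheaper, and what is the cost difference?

Option 1: {A, B, D, E}: Z1→E 2·23=46, Z2→E 3·13=39, Z3→A 3·19=57, Z4→B 5·24=120, Z5→B 4·18=72, Z6→D 6·16=96. Service 430; fixed 86; total 516.
Option 2: {A, C}: Z1→A 7·23=161, Z2→C 4·13=52, Z3→A 3·19=57, Z4→A 8·24=192, Z5→C 2·18=36, Z6→C 3·16=48. Service 546; fixed 40; total 586.
Difference: |516 − 586| = 70.

Option 1 is cheaper by 70.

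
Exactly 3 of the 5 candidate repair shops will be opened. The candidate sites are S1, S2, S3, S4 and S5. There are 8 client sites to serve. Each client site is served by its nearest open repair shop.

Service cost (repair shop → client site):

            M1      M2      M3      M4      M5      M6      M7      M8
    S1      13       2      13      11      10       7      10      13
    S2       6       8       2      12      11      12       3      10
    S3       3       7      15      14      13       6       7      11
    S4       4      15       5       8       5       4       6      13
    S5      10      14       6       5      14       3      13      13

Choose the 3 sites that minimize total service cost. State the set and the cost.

Choose S1, S2 and S4; total service cost 38.

With exactly 3 open, each client site uses its cheapest among the chosen.
{S1, S2, S4}: M1→S4 4, M2→S1 2, M3→S2 2, M4→S4 8, M5→S4 5, M6→S4 4, M7→S2 3, M8→S2 10. Service cost 38.
{S2, S4, S5}: service cost 40
{S1, S2, S5}: service cost 41
Among all 10 size-3 choices, {S1, S2, S4} is lowest.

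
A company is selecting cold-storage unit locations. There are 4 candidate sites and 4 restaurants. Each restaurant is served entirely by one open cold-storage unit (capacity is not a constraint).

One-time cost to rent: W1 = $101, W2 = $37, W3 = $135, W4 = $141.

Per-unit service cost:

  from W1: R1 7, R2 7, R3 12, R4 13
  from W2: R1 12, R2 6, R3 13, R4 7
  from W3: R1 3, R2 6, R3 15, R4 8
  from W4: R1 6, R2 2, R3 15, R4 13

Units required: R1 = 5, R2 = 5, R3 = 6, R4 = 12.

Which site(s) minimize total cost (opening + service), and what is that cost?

Open W2 only; minimum total cost 289.

For any fixed open set, each restaurant goes to its cheapest open site; total = fixed + service.
{W2}: R1→W2 12·5=60, R2→W2 6·5=30, R3→W2 13·6=78, R4→W2 7·12=84. Service 252; fixed 37; total 289.
{W1, W2}: service 221 + fixed 138 = 359
{W3}: R1→W3 3·5=15, R2→W3 6·5=30, R3→W3 15·6=90, R4→W3 8·12=96. Service 231; fixed 135; total 366.
{W1, W2, W3, W4}: service 181 + fixed 414 = 595
(All 15 nonempty subsets were checked; W2 only is lowest.)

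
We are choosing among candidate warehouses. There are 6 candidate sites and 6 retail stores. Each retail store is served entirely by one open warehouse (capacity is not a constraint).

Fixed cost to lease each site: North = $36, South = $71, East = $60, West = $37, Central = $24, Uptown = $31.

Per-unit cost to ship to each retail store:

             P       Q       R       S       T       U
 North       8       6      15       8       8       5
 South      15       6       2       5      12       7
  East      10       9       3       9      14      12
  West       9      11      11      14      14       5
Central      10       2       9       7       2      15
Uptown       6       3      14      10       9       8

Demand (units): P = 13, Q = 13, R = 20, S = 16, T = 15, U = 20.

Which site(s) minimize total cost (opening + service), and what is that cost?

Open North, South and Central; minimum total cost 511.

For any fixed open set, each retail store goes to its cheapest open site; total = fixed + service.
{North, South, Central}: P→North 8·13=104, Q→Central 2·13=26, R→South 2·20=40, S→South 5·16=80, T→Central 2·15=30, U→North 5·20=100. Service 380; fixed 131; total 511.
{North, South, Central, Uptown}: service 354 + fixed 162 = 516
{South, West, Central, Uptown}: P→Uptown 6·13=78, Q→Central 2·13=26, R→South 2·20=40, S→South 5·16=80, T→Central 2·15=30, U→West 5·20=100. Service 354; fixed 163; total 517.
{North, South, East, West, Central, Uptown}: P→Uptown 6·13=78, Q→Central 2·13=26, R→South 2·20=40, S→South 5·16=80, T→Central 2·15=30, U→North 5·20=100. Service 354; fixed 259; total 613.
No other subset beats 511.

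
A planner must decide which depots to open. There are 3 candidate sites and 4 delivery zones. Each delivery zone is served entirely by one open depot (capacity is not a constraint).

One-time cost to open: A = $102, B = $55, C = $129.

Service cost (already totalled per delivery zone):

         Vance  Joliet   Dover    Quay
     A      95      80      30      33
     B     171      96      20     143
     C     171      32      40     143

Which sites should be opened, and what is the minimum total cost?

For any fixed open set, each delivery zone goes to its cheapest open site; total = fixed + service.
{A}: Vance→A 95, Joliet→A 80, Dover→A 30, Quay→A 33. Service 238; fixed 102; total 340.
{A, B}: service 228 + fixed 157 = 385
{A, C}: Vance→A 95, Joliet→C 32, Dover→A 30, Quay→A 33. Service 190; fixed 231; total 421.
{A, B, C}: Vance→A 95, Joliet→C 32, Dover→B 20, Quay→A 33. Service 180; fixed 286; total 466.
No other subset beats 340.

Open A only; minimum total cost 340.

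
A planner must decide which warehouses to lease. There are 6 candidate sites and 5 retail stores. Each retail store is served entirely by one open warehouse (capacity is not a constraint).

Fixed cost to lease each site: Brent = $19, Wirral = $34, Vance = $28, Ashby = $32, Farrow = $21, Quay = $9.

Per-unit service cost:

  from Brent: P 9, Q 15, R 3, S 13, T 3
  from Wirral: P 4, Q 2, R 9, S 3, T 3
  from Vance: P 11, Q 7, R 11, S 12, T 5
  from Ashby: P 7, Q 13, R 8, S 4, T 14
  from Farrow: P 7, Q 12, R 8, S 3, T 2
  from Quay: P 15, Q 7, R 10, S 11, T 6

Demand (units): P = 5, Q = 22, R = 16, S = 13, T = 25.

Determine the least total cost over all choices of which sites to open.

For any fixed open set, each retail store goes to its cheapest open site; total = fixed + service.
{Brent, Wirral, Farrow}: P→Wirral 4·5=20, Q→Wirral 2·22=44, R→Brent 3·16=48, S→Wirral 3·13=39, T→Farrow 2·25=50. Service 201; fixed 74; total 275.
{Brent, Wirral}: service 226 + fixed 53 = 279
{Brent, Wirral, Farrow, Quay}: P→Wirral 4·5=20, Q→Wirral 2·22=44, R→Brent 3·16=48, S→Wirral 3·13=39, T→Farrow 2·25=50. Service 201; fixed 83; total 284.
{Brent, Wirral, Vance, Ashby, Farrow, Quay}: P→Wirral 4·5=20, Q→Wirral 2·22=44, R→Brent 3·16=48, S→Wirral 3·13=39, T→Farrow 2·25=50. Service 201; fixed 143; total 344.
No other subset beats 275.

Minimum total cost: 275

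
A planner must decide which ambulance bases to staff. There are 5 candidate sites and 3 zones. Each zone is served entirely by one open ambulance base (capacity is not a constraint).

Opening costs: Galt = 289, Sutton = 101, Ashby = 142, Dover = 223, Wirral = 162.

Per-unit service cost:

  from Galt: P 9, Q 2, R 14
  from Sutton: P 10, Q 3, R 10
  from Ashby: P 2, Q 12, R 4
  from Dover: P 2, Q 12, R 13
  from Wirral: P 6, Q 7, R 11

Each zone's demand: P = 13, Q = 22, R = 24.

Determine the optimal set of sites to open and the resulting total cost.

For any fixed open set, each zone goes to its cheapest open site; total = fixed + service.
{Sutton, Ashby}: P→Ashby 2·13=26, Q→Sutton 3·22=66, R→Ashby 4·24=96. Service 188; fixed 243; total 431.
{Ashby}: P→Ashby 2·13=26, Q→Ashby 12·22=264, R→Ashby 4·24=96. Service 386; fixed 142; total 528.
{Sutton}: service 436 + fixed 101 = 537
{Galt, Sutton, Ashby, Dover, Wirral}: P→Ashby 2·13=26, Q→Galt 2·22=44, R→Ashby 4·24=96. Service 166; fixed 917; total 1083.
No other subset beats 431.

Open Sutton and Ashby; minimum total cost 431.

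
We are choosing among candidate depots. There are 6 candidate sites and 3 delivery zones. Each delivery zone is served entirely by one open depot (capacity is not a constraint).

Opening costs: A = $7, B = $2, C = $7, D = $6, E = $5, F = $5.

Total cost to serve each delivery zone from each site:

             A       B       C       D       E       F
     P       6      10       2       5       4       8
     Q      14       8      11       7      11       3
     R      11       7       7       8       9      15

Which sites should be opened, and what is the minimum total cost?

For any fixed open set, each delivery zone goes to its cheapest open site; total = fixed + service.
{C, F}: P→C 2, Q→F 3, R→C 7. Service 12; fixed 12; total 24.
{B, F}: P→F 8, Q→F 3, R→B 7. Service 18; fixed 7; total 25.
{B, C}: service 17 + fixed 9 = 26
{A, B, C, D, E, F}: P→C 2, Q→F 3, R→B 7. Service 12; fixed 32; total 44.
No other subset beats 24.

Open C and F; minimum total cost 24.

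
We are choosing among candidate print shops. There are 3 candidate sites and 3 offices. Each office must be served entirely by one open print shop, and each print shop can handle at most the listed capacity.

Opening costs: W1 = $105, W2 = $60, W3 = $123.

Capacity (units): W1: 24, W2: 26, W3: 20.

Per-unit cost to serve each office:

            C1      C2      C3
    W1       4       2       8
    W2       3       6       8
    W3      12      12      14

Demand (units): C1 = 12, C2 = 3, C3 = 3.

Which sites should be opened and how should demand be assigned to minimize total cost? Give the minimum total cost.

Minimum total cost: 138

Open {W2}: C1→W2 3·12=36, C2→W2 6·3=18, C3→W2 8·3=24.
Loads: W2 carries 18/26. Service 78; fixed 60; total 138.
Next best feasible plan costs 183.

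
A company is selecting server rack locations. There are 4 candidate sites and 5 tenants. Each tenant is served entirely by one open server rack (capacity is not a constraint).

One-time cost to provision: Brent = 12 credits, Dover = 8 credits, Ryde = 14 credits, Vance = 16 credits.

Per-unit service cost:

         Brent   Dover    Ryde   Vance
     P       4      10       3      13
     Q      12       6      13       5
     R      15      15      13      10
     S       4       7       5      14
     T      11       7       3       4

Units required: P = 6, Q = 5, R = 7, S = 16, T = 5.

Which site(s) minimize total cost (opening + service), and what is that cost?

Open Brent and Vance; minimum total cost 231.

For any fixed open set, each tenant goes to its cheapest open site; total = fixed + service.
{Brent, Vance}: P→Brent 4·6=24, Q→Vance 5·5=25, R→Vance 10·7=70, S→Brent 4·16=64, T→Vance 4·5=20. Service 203; fixed 28; total 231.
{Brent, Ryde, Vance}: service 192 + fixed 42 = 234
{Ryde, Vance}: P→Ryde 3·6=18, Q→Vance 5·5=25, R→Vance 10·7=70, S→Ryde 5·16=80, T→Ryde 3·5=15. Service 208; fixed 30; total 238.
{Brent, Dover, Ryde, Vance}: P→Ryde 3·6=18, Q→Vance 5·5=25, R→Vance 10·7=70, S→Brent 4·16=64, T→Ryde 3·5=15. Service 192; fixed 50; total 242.
No other subset beats 231.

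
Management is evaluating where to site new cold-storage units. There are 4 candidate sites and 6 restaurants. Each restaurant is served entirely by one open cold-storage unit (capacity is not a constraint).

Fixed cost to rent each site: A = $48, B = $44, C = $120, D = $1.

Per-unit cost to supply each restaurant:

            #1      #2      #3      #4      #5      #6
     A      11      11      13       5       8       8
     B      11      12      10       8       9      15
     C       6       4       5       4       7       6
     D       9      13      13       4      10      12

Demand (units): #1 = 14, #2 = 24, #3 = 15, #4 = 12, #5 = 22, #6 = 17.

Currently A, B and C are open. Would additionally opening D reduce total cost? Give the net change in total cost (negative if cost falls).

Current service cost with {A, B, C}: 559.
Adding D: each restaurant re-picks its cheapest; new service cost 559, saving 0.
Extra fixed cost: 1. Net change = 1 − 0 = 1.
(Totals: 771 → 772.)

No — net change +1 (cost rises by 1).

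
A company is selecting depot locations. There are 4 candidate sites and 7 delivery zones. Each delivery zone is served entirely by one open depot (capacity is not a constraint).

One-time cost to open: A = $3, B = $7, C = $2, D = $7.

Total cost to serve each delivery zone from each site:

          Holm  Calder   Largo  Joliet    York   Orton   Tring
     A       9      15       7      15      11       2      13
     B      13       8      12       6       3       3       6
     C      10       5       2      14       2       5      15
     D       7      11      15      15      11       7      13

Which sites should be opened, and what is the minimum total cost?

Open B and C; minimum total cost 43.

For any fixed open set, each delivery zone goes to its cheapest open site; total = fixed + service.
{B, C}: Holm→C 10, Calder→C 5, Largo→C 2, Joliet→B 6, York→C 2, Orton→B 3, Tring→B 6. Service 34; fixed 9; total 43.
{A, B, C}: Holm→A 9, Calder→C 5, Largo→C 2, Joliet→B 6, York→C 2, Orton→A 2, Tring→B 6. Service 32; fixed 12; total 44.
{B, C, D}: service 31 + fixed 16 = 47
{A, B, C, D}: service 30 + fixed 19 = 49
(All 15 nonempty subsets were checked; B and C is lowest.)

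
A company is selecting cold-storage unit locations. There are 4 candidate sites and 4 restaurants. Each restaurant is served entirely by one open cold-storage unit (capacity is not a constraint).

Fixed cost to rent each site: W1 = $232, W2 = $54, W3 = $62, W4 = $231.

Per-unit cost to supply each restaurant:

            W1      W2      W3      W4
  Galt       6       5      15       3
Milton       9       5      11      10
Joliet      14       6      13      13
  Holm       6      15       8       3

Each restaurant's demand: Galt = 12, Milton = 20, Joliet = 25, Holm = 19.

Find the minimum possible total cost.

For any fixed open set, each restaurant goes to its cheapest open site; total = fixed + service.
{W2, W3}: Galt→W2 5·12=60, Milton→W2 5·20=100, Joliet→W2 6·25=150, Holm→W3 8·19=152. Service 462; fixed 116; total 578.
{W2, W4}: service 343 + fixed 285 = 628
{W2}: Galt→W2 5·12=60, Milton→W2 5·20=100, Joliet→W2 6·25=150, Holm→W2 15·19=285. Service 595; fixed 54; total 649.
{W1, W2, W3, W4}: service 343 + fixed 579 = 922
No other subset beats 578.

Minimum total cost: 578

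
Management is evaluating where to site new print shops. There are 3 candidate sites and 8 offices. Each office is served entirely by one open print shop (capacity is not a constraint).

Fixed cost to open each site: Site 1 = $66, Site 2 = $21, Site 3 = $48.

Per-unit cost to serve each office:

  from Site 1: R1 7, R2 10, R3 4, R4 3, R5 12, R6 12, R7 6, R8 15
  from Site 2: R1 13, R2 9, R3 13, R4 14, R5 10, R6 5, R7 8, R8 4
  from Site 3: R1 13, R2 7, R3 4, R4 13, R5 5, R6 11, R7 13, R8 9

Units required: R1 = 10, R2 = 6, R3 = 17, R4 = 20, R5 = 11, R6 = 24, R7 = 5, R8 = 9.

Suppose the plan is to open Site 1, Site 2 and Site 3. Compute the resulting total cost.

Each office is assigned to its cheapest site among the open ones.
{Site 1, Site 2, Site 3}: R1→Site 1 7·10=70, R2→Site 3 7·6=42, R3→Site 1 4·17=68, R4→Site 1 3·20=60, R5→Site 3 5·11=55, R6→Site 2 5·24=120, R7→Site 1 6·5=30, R8→Site 2 4·9=36. Service 481; fixed 135; total 616.

Total cost: 616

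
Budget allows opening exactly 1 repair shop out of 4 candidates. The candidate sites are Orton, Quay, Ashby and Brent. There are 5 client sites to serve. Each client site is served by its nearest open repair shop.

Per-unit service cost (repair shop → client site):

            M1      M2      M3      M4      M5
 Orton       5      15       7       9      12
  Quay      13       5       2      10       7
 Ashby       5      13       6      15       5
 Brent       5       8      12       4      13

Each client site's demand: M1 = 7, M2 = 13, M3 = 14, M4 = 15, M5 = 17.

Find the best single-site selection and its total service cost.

Choose Quay only; total service cost 453.

With exactly 1 open, each client site uses its cheapest among the chosen.
{Quay}: M1→Quay 13·7=91, M2→Quay 5·13=65, M3→Quay 2·14=28, M4→Quay 10·15=150, M5→Quay 7·17=119. Service cost 453.
{Brent}: service cost 588
{Ashby}: service cost 598
Among all 4 size-1 choices, {Quay} is lowest.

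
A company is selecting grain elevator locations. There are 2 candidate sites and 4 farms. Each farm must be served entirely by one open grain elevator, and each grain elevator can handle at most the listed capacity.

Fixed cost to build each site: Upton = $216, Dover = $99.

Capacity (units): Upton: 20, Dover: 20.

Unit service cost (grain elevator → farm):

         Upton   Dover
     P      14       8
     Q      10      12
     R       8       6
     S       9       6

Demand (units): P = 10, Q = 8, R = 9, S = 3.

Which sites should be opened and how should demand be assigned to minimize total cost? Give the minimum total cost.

Minimum total cost: 556

Open {Upton, Dover}: P→Dover 8·10=80, Q→Upton 10·8=80, R→Dover 6·9=54, S→Upton 9·3=27.
Loads: Upton carries 11/20, Dover carries 19/20. Service 241; fixed 315; total 556.
Next best feasible plan costs 565.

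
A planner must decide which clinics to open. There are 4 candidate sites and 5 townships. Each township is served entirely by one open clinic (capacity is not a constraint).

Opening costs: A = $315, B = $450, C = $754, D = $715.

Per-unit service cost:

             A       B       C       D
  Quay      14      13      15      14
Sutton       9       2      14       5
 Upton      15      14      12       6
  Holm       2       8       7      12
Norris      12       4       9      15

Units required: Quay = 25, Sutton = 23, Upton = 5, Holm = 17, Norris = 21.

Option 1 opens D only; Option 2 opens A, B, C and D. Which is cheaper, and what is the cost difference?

Option 1: {D}: Quay→D 14·25=350, Sutton→D 5·23=115, Upton→D 6·5=30, Holm→D 12·17=204, Norris→D 15·21=315. Service 1014; fixed 715; total 1729.
Option 2: {A, B, C, D}: Quay→B 13·25=325, Sutton→B 2·23=46, Upton→D 6·5=30, Holm→A 2·17=34, Norris→B 4·21=84. Service 519; fixed 2234; total 2753.
Difference: |1729 − 2753| = 1024.

Option 1 is cheaper by 1024.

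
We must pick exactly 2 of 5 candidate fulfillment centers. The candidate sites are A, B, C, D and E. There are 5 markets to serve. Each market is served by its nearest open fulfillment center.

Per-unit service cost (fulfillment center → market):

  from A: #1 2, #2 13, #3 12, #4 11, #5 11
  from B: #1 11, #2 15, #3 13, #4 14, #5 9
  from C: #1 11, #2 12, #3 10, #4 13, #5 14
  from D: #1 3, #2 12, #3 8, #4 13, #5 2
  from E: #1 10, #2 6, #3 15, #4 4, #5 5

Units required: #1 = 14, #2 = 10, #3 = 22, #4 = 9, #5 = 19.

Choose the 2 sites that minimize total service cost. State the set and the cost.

Choose D and E; total service cost 352.

With exactly 2 open, each market uses its cheapest among the chosen.
{D, E}: #1→D 3·14=42, #2→E 6·10=60, #3→D 8·22=176, #4→E 4·9=36, #5→D 2·19=38. Service cost 352.
{A, D}: service cost 461
{A, E}: service cost 483
Among all 10 size-2 choices, {D, E} is lowest.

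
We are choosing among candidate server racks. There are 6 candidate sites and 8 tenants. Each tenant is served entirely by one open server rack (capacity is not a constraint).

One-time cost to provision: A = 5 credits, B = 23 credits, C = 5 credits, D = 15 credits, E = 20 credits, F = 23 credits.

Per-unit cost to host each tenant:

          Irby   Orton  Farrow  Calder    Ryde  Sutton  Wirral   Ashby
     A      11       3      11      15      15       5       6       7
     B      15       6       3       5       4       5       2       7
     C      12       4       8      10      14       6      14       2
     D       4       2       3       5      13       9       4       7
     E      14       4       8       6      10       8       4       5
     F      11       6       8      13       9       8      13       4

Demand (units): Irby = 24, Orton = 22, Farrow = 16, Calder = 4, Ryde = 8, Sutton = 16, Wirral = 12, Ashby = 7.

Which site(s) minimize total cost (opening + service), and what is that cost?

For any fixed open set, each tenant goes to its cheapest open site; total = fixed + service.
{B, C, D}: Irby→D 4·24=96, Orton→D 2·22=44, Farrow→B 3·16=48, Calder→B 5·4=20, Ryde→B 4·8=32, Sutton→B 5·16=80, Wirral→B 2·12=24, Ashby→C 2·7=14. Service 358; fixed 43; total 401.
{A, B, C, D}: service 358 + fixed 48 = 406
{B, C, D, E}: service 358 + fixed 63 = 421
{A, B, C, D, E, F}: service 358 + fixed 91 = 449
No other subset beats 401.

Open B, C and D; minimum total cost 401.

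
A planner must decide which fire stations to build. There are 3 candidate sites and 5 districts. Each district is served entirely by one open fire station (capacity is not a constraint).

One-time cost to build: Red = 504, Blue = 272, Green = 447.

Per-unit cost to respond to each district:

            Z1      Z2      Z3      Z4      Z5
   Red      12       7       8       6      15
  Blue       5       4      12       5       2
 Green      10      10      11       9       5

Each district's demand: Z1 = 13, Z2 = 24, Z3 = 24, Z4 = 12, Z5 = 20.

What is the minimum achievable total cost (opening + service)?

Minimum total cost: 821

For any fixed open set, each district goes to its cheapest open site; total = fixed + service.
{Blue}: Z1→Blue 5·13=65, Z2→Blue 4·24=96, Z3→Blue 12·24=288, Z4→Blue 5·12=60, Z5→Blue 2·20=40. Service 549; fixed 272; total 821.
{Red, Blue}: service 453 + fixed 776 = 1229
{Blue, Green}: Z1→Blue 5·13=65, Z2→Blue 4·24=96, Z3→Green 11·24=264, Z4→Blue 5·12=60, Z5→Blue 2·20=40. Service 525; fixed 719; total 1244.
{Red, Blue, Green}: Z1→Blue 5·13=65, Z2→Blue 4·24=96, Z3→Red 8·24=192, Z4→Blue 5·12=60, Z5→Blue 2·20=40. Service 453; fixed 1223; total 1676.
No other subset beats 821.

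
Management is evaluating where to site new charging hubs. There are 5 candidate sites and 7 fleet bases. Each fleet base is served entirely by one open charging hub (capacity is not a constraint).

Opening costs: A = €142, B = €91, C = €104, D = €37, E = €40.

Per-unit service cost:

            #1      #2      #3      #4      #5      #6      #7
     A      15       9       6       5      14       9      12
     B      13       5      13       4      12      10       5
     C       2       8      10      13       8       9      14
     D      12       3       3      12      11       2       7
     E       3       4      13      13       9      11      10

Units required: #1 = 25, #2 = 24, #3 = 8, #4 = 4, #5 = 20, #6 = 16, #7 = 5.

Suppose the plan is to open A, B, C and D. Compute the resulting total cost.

Total cost: 753

Each fleet base is assigned to its cheapest site among the open ones.
{A, B, C, D}: #1→C 2·25=50, #2→D 3·24=72, #3→D 3·8=24, #4→B 4·4=16, #5→C 8·20=160, #6→D 2·16=32, #7→B 5·5=25. Service 379; fixed 374; total 753.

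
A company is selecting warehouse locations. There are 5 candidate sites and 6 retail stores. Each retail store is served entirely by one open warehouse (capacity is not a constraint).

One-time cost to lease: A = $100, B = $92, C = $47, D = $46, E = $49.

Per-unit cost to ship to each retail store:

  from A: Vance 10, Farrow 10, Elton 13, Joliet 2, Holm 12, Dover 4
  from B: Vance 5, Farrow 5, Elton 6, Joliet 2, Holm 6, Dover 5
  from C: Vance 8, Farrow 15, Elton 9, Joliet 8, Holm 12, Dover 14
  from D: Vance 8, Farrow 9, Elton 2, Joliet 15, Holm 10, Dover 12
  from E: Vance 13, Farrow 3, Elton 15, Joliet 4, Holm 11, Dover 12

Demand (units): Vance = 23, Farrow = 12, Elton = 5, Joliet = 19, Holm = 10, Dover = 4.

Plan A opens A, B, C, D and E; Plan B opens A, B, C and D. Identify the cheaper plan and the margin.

Plan A: {A, B, C, D, E}: Vance→B 5·23=115, Farrow→E 3·12=36, Elton→D 2·5=10, Joliet→A 2·19=38, Holm→B 6·10=60, Dover→A 4·4=16. Service 275; fixed 334; total 609.
Plan B: {A, B, C, D}: Vance→B 5·23=115, Farrow→B 5·12=60, Elton→D 2·5=10, Joliet→A 2·19=38, Holm→B 6·10=60, Dover→A 4·4=16. Service 299; fixed 285; total 584.
Difference: |609 − 584| = 25.

Plan B is cheaper by 25.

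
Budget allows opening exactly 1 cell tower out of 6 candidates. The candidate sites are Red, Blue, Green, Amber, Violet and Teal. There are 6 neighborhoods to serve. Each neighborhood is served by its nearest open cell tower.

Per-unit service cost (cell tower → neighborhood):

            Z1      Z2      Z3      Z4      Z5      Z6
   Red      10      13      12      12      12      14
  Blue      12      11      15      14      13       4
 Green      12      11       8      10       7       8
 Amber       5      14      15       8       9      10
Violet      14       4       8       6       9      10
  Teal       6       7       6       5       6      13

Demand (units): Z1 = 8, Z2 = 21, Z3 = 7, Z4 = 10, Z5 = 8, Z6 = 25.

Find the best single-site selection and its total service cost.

Choose Violet only; total service cost 634.

With exactly 1 open, each neighborhood uses its cheapest among the chosen.
{Violet}: Z1→Violet 14·8=112, Z2→Violet 4·21=84, Z3→Violet 8·7=56, Z4→Violet 6·10=60, Z5→Violet 9·8=72, Z6→Violet 10·25=250. Service cost 634.
{Teal}: service cost 660
{Green}: service cost 739
Among all 6 size-1 choices, {Violet} is lowest.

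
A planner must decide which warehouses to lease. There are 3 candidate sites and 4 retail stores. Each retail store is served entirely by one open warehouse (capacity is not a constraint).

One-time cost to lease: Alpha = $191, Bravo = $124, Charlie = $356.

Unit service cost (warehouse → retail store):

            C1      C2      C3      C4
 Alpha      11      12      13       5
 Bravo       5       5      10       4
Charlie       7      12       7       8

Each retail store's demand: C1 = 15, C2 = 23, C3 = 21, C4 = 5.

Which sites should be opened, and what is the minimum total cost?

For any fixed open set, each retail store goes to its cheapest open site; total = fixed + service.
{Bravo}: C1→Bravo 5·15=75, C2→Bravo 5·23=115, C3→Bravo 10·21=210, C4→Bravo 4·5=20. Service 420; fixed 124; total 544.
{Alpha, Bravo}: C1→Bravo 5·15=75, C2→Bravo 5·23=115, C3→Bravo 10·21=210, C4→Bravo 4·5=20. Service 420; fixed 315; total 735.
{Bravo, Charlie}: service 357 + fixed 480 = 837
{Alpha, Bravo, Charlie}: C1→Bravo 5·15=75, C2→Bravo 5·23=115, C3→Charlie 7·21=147, C4→Bravo 4·5=20. Service 357; fixed 671; total 1028.
No other subset beats 544.

Open Bravo only; minimum total cost 544.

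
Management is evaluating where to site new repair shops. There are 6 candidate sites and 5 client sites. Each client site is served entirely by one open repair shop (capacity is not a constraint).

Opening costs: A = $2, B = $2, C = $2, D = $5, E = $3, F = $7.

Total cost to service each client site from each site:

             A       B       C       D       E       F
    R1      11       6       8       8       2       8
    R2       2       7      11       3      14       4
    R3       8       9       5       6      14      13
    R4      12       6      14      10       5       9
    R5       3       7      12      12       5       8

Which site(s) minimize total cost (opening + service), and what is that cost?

For any fixed open set, each client site goes to its cheapest open site; total = fixed + service.
{A, C, E}: R1→E 2, R2→A 2, R3→C 5, R4→E 5, R5→A 3. Service 17; fixed 7; total 24.
{A, E}: R1→E 2, R2→A 2, R3→A 8, R4→E 5, R5→A 3. Service 20; fixed 5; total 25.
{A, B, C, E}: R1→E 2, R2→A 2, R3→C 5, R4→E 5, R5→A 3. Service 17; fixed 9; total 26.
{A, B, C, D, E, F}: R1→E 2, R2→A 2, R3→C 5, R4→E 5, R5→A 3. Service 17; fixed 21; total 38.
No other subset beats 24.

Open A, C and E; minimum total cost 24.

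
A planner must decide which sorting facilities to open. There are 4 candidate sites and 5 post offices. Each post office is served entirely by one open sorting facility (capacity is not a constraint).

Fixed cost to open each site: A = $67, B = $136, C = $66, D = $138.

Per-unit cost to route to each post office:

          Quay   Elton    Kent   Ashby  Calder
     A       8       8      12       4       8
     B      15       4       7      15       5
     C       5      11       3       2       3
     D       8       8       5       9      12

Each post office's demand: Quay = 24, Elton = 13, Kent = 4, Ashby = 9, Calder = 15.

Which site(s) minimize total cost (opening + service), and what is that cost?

For any fixed open set, each post office goes to its cheapest open site; total = fixed + service.
{C}: Quay→C 5·24=120, Elton→C 11·13=143, Kent→C 3·4=12, Ashby→C 2·9=18, Calder→C 3·15=45. Service 338; fixed 66; total 404.
{A, C}: Quay→C 5·24=120, Elton→A 8·13=104, Kent→C 3·4=12, Ashby→C 2·9=18, Calder→C 3·15=45. Service 299; fixed 133; total 432.
{B, C}: service 247 + fixed 202 = 449
{A, B, C, D}: service 247 + fixed 407 = 654
(All 15 nonempty subsets were checked; C only is lowest.)

Open C only; minimum total cost 404.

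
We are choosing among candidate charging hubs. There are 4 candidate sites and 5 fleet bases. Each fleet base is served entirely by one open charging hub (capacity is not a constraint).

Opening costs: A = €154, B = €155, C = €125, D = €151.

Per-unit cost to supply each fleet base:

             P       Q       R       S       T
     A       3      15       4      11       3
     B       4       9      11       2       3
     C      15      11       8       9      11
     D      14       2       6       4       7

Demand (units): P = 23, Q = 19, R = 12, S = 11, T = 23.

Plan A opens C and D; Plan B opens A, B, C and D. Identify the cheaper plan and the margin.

Plan B is cheaper by 82.

Plan A: {C, D}: P→D 14·23=322, Q→D 2·19=38, R→D 6·12=72, S→D 4·11=44, T→D 7·23=161. Service 637; fixed 276; total 913.
Plan B: {A, B, C, D}: P→A 3·23=69, Q→D 2·19=38, R→A 4·12=48, S→B 2·11=22, T→A 3·23=69. Service 246; fixed 585; total 831.
Difference: |913 − 831| = 82.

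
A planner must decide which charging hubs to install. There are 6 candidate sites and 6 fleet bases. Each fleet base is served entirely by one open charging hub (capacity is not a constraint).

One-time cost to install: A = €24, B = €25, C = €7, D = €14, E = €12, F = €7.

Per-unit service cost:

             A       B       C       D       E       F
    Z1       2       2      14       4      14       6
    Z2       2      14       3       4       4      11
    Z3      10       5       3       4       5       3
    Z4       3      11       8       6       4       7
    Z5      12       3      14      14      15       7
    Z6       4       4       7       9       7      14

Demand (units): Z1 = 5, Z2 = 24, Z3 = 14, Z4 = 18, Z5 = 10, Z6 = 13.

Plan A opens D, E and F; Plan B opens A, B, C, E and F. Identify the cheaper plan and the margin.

Plan A: {D, E, F}: Z1→D 4·5=20, Z2→D 4·24=96, Z3→F 3·14=42, Z4→E 4·18=72, Z5→F 7·10=70, Z6→E 7·13=91. Service 391; fixed 33; total 424.
Plan B: {A, B, C, E, F}: Z1→A 2·5=10, Z2→A 2·24=48, Z3→C 3·14=42, Z4→A 3·18=54, Z5→B 3·10=30, Z6→A 4·13=52. Service 236; fixed 75; total 311.
Difference: |424 − 311| = 113.

Plan B is cheaper by 113.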